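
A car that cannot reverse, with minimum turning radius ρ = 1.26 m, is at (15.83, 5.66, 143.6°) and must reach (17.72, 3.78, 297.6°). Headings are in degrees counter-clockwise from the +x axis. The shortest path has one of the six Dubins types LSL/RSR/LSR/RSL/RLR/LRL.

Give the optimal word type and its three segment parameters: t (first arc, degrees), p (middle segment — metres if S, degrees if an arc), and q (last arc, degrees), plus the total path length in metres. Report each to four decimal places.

Let ψ = atan2(Δy, Δx) = atan2(-1.88, 1.89) = -44.8480° be the start→goal bearing.
Normalize: d = |goal − start| / ρ = 2.665802/1.26 = 2.115716, α = (θ_start − ψ) mod 360° = 188.4480° = 3.289038 rad, β = (θ_goal − ψ) mod 360° = 342.4480° = 5.976846 rad.
Common terms: sin α = -0.146912, cos α = -0.989150, sin β = -0.301571, cos β = 0.953444, cos(α−β) = -0.898794, d² = 4.476253. Work in radians in the unit-radius frame; every candidate has L = ρ·(t + p + q).
LSL: p² = 2 + d² − 2cos(α−β) + 2d(sin α − sin β) = 8.928269; p = √p² = 2.988021; φ = atan2(cos β − cos α, d + sin α − sin β) = 0.707752 rad; t = (φ − α) mod 2π = 3.701899 rad, q = (β − φ) mod 2π = 5.269094 rad → L = 1.26·(3.701899 + 2.988021 + 5.269094) = 1.26·11.959013 = 15.068357 m
RSR: p² = 2 + d² − 2cos(α−β) + 2d(sin β − sin α) = 7.619414; p = √p² = 2.760329; φ = atan2(cos α − cos β, d − sin α + sin β) = -0.780668 rad; t = (α − φ) mod 2π = 4.069707 rad, q = (φ − β) mod 2π = 5.808857 rad → L = 1.26·(4.069707 + 2.760329 + 5.808857) = 1.26·12.638892 = 15.925004 m
LSR: p² = d² − 2 + 2cos(α−β) + 2d(sin α + sin β) = -1.219060 < 0 → infeasible
RSL: p² = d² − 2 + 2cos(α−β) − 2d(sin α + sin β) = 2.576391; p = √p² = 1.605114; φ = atan2(cos α + cos β, d − sin α − sin β) − atan2(2, p) = -0.908422 rad; t = (α − φ) mod 2π = 4.197461 rad, q = (β − φ) mod 2π = 0.602082 rad → L = 1.26·(4.197461 + 1.605114 + 0.602082) = 1.26·6.404657 = 8.069867 m
RLR: c = (6 − d² + 2cos(α−β) + 2d(sin α − sin β))/8 = 0.047573; p = 2π − arccos c = 4.759980 rad; φ = atan2(cos α − cos β, d − sin α + sin β) = -0.780668 rad; t = (α − φ + p/2) mod 2π = 0.166512 rad, q = (α − β − t + p) mod 2π = 1.905662 rad → L = 1.26·(0.166512 + 4.759980 + 1.905662) = 1.26·6.832153 = 8.608513 m
LRL: c = (6 − d² + 2cos(α−β) − 2d(sin α − sin β))/8 = -0.116034; p = 2π − arccos c = 4.596093 rad; φ = atan2(cos β − cos α, d + sin α − sin β) = 0.707752 rad; t = (φ − α + p/2) mod 2π = 5.999945 rad, q = (β − α − t + p) mod 2π = 1.283955 rad → L = 1.26·(5.999945 + 4.596093 + 1.283955) = 1.26·11.879994 = 14.968792 m
Shortest: RSL with L = 8.069867 m ≈ 8.0699 m
Convert RSL to answer units (arcs ×180/π): t = 4.197461·180/π = 240.4968°, p = ρ·p = 1.26·1.605114 = 2.0224 m, q = 0.602082·180/π = 34.4968°, L = 8.0699 m.

RSL: t = 240.4968°, p = 2.0224 m, q = 34.4968°, L = 8.0699 m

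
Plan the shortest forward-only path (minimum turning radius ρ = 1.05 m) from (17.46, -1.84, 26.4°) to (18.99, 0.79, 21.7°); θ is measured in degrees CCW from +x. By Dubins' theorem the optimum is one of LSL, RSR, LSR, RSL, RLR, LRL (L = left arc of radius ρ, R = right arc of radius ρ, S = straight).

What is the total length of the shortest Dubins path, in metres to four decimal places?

Let ψ = atan2(Δy, Δx) = atan2(2.63, 1.53) = 59.8113° be the start→goal bearing.
Normalize: d = |goal − start| / ρ = 3.042663/1.05 = 2.897775, α = (θ_start − ψ) mod 360° = 326.5887° = 5.700047 rad, β = (θ_goal − ψ) mod 360° = 321.8887° = 5.618017 rad.
Common terms: sin α = -0.550646, cos α = 0.834739, sin β = -0.617192, cos β = 0.786813, cos(α−β) = 0.996637, d² = 8.397098. Work in radians in the unit-radius frame; every candidate has L = ρ·(t + p + q).
LSL: p² = 2 + d² − 2cos(α−β) + 2d(sin α − sin β) = 8.789491; p = √p² = 2.964708; φ = atan2(cos β − cos α, d + sin α − sin β) = -0.016166 rad; t = (φ − α) mod 2π = 0.566972 rad, q = (β − φ) mod 2π = 5.634183 rad → L = 1.05·(0.566972 + 2.964708 + 5.634183) = 1.05·9.165862 = 9.624156 m
RSR: p² = 2 + d² − 2cos(α−β) + 2d(sin β − sin α) = 8.018154; p = √p² = 2.831635; φ = atan2(cos α − cos β, d − sin α + sin β) = 0.016926 rad; t = (α − φ) mod 2π = 5.683121 rad, q = (φ − β) mod 2π = 0.682094 rad → L = 1.05·(5.683121 + 2.831635 + 0.682094) = 1.05·9.196850 = 9.656693 m
LSR: p² = d² − 2 + 2cos(α−β) + 2d(sin α + sin β) = 1.622113; p = √p² = 1.273622; φ = atan2(−cos α − cos β, d + sin α + sin β) − atan2(−2, p) = 0.250679 rad; t = (φ − α) mod 2π = 0.833817 rad, q = (φ − β) mod 2π = 0.915847 rad → L = 1.05·(0.833817 + 1.273622 + 0.915847) = 1.05·3.023286 = 3.174450 m
RSL: p² = d² − 2 + 2cos(α−β) − 2d(sin α + sin β) = 15.158632; p = √p² = 3.893409; φ = atan2(cos α + cos β, d − sin α − sin β) − atan2(2, p) = -0.095028 rad; t = (α − φ) mod 2π = 5.795075 rad, q = (β − φ) mod 2π = 5.713045 rad → L = 1.05·(5.795075 + 3.893409 + 5.713045) = 1.05·15.401528 = 16.171605 m
RLR: c = (6 − d² + 2cos(α−β) + 2d(sin α − sin β))/8 = -0.002269; p = 2π − arccos c = 4.710120 rad; φ = atan2(cos α − cos β, d − sin α + sin β) = 0.016926 rad; t = (α − φ + p/2) mod 2π = 1.754996 rad, q = (α − β − t + p) mod 2π = 3.037154 rad → L = 1.05·(1.754996 + 4.710120 + 3.037154) = 1.05·9.502270 = 9.977383 m
LRL: c = (6 − d² + 2cos(α−β) − 2d(sin α − sin β))/8 = -0.098686; p = 2π − arccos c = 4.613542 rad; φ = atan2(cos β − cos α, d + sin α − sin β) = -0.016166 rad; t = (φ − α + p/2) mod 2π = 2.873742 rad, q = (β − α − t + p) mod 2π = 1.657769 rad → L = 1.05·(2.873742 + 4.613542 + 1.657769) = 1.05·9.145053 = 9.602306 m
Shortest: LSR with L = 3.174450 m ≈ 3.1744 m

3.1744 m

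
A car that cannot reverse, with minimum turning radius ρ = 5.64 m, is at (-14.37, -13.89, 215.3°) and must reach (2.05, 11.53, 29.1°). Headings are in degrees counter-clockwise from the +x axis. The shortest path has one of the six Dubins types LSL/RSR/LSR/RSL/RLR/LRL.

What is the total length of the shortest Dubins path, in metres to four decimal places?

Let ψ = atan2(Δy, Δx) = atan2(25.42, 16.42) = 57.1396° be the start→goal bearing.
Normalize: d = |goal − start| / ρ = 30.262069/5.64 = 5.365615, α = (θ_start − ψ) mod 360° = 158.1604° = 2.760419 rad, β = (θ_goal − ψ) mod 360° = 331.9604° = 5.793801 rad.
Common terms: sin α = 0.372010, cos α = -0.928229, sin β = -0.470082, cos β = 0.882623, cos(α−β) = -0.994151, d² = 28.789824. Work in radians in the unit-radius frame; every candidate has L = ρ·(t + p + q).
LSL: p² = 2 + d² − 2cos(α−β) + 2d(sin α − sin β) = 41.814814; p = √p² = 6.466437; φ = atan2(cos β − cos α, d + sin α − sin β) = 0.283834 rad; t = (φ − α) mod 2π = 3.806600 rad, q = (β − φ) mod 2π = 5.509967 rad → L = 5.64·(3.806600 + 6.466437 + 5.509967) = 5.64·15.783005 = 89.016148 m
RSR: p² = 2 + d² − 2cos(α−β) + 2d(sin β − sin α) = 23.741439; p = √p² = 4.872519; φ = atan2(cos α − cos β, d − sin α + sin β) = -0.380781 rad; t = (α − φ) mod 2π = 3.141200 rad, q = (φ − β) mod 2π = 0.108603 rad → L = 5.64·(3.141200 + 4.872519 + 0.108603) = 5.64·8.122322 = 45.809895 m
LSR: p² = d² − 2 + 2cos(α−β) + 2d(sin α + sin β) = 23.749087; p = √p² = 4.873304; φ = atan2(−cos α − cos β, d + sin α + sin β) − atan2(−2, p) = 0.398097 rad; t = (φ − α) mod 2π = 3.920863 rad, q = (φ − β) mod 2π = 0.887481 rad → L = 5.64·(3.920863 + 4.873304 + 0.887481) = 5.64·9.681647 = 54.604490 m
RSL: p² = d² − 2 + 2cos(α−β) − 2d(sin α + sin β) = 25.853958; p = √p² = 5.084679; φ = atan2(cos α + cos β, d − sin α − sin β) − atan2(2, p) = -0.383097 rad; t = (α − φ) mod 2π = 3.143517 rad, q = (β − φ) mod 2π = 6.176899 rad → L = 5.64·(3.143517 + 5.084679 + 6.176899) = 5.64·14.405094 = 81.244730 m
RLR: c = (6 − d² + 2cos(α−β) + 2d(sin α − sin β))/8 = -1.967680, |c| > 1 → infeasible
LRL: c = (6 − d² + 2cos(α−β) − 2d(sin α − sin β))/8 = -4.226852, |c| > 1 → infeasible
Shortest: RSR with L = 45.809895 m ≈ 45.8099 m

45.8099 m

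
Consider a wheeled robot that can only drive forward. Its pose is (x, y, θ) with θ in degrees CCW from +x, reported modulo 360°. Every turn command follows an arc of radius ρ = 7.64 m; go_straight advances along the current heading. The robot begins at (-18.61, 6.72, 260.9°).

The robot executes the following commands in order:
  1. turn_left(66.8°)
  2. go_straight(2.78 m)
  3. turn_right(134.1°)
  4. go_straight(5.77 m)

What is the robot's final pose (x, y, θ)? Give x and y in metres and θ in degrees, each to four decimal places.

(-20.6930, -17.6720, 193.6000°)

set_pose: (x, y, θ) = (-18.6100, 6.7200, 260.9000°), ρ = 7.64
turn_left(66.8°): centre at ρ to the left, rotate +66.8° → (-15.1486, -0.9461, 327.7000°)
go_straight(2.78): x += 2.78·cos θ, y += 2.78·sin θ → (-12.7988, -2.4316, 327.7000°)
turn_right(134.1°): centre at ρ to the right, rotate −134.1° → (-15.0847, -16.3152, 193.6000°)
go_straight(5.77): x += 5.77·cos θ, y += 5.77·sin θ → (-20.6930, -17.6720, 193.6000°)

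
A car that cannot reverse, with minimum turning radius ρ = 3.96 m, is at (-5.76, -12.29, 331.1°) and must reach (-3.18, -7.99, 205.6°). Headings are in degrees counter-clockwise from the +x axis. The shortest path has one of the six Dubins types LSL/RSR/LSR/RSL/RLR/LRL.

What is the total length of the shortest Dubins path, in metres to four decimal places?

Let ψ = atan2(Δy, Δx) = atan2(4.30, 2.58) = 59.0362° be the start→goal bearing.
Normalize: d = |goal − start| / ρ = 5.014619/3.96 = 1.266318, α = (θ_start − ψ) mod 360° = 272.0638° = 4.748408 rad, β = (θ_goal − ψ) mod 360° = 146.5638° = 2.558020 rad.
Common terms: sin α = -0.999351, cos α = 0.036012, sin β = 0.551009, cos β = -0.834499, cos(α−β) = -0.580703, d² = 1.603561. Work in radians in the unit-radius frame; every candidate has L = ρ·(t + p + q).
LSL: p² = 2 + d² − 2cos(α−β) + 2d(sin α − sin β) = 0.838469; p = √p² = 0.915680; φ = atan2(cos β − cos α, d + sin α − sin β) = -1.886198 rad; t = (φ − α) mod 2π = 5.931764 rad, q = (β − φ) mod 2π = 4.444218 rad → L = 3.96·(5.931764 + 0.915680 + 4.444218) = 3.96·11.291662 = 44.714982 m
RSR: p² = 2 + d² − 2cos(α−β) + 2d(sin β − sin α) = 8.691464; p = √p² = 2.948129; φ = atan2(cos α − cos β, d − sin α + sin β) = 0.299744 rad; t = (α − φ) mod 2π = 4.448664 rad, q = (φ − β) mod 2π = 4.024909 rad → L = 3.96·(4.448664 + 2.948129 + 4.024909) = 3.96·11.421702 = 45.229942 m
LSR: p² = d² − 2 + 2cos(α−β) + 2d(sin α + sin β) = -2.693334 < 0 → infeasible
RSL: p² = d² − 2 + 2cos(α−β) − 2d(sin α + sin β) = -0.422356 < 0 → infeasible
RLR: c = (6 − d² + 2cos(α−β) + 2d(sin α − sin β))/8 = -0.086433; p = 2π − arccos c = 4.625848 rad; φ = atan2(cos α − cos β, d − sin α + sin β) = 0.299744 rad; t = (α − φ + p/2) mod 2π = 0.478403 rad, q = (α − β − t + p) mod 2π = 0.054648 rad → L = 3.96·(0.478403 + 4.625848 + 0.054648) = 3.96·5.158899 = 20.429240 m
LRL: c = (6 − d² + 2cos(α−β) − 2d(sin α − sin β))/8 = 0.895191; p = 2π − arccos c = 5.821249 rad; φ = atan2(cos β − cos α, d + sin α − sin β) = -1.886198 rad; t = (φ − α + p/2) mod 2π = 2.559204 rad, q = (β − α − t + p) mod 2π = 1.071657 rad → L = 3.96·(2.559204 + 5.821249 + 1.071657) = 3.96·9.452110 = 37.430357 m
Shortest: RLR with L = 20.429240 m ≈ 20.4292 m

20.4292 m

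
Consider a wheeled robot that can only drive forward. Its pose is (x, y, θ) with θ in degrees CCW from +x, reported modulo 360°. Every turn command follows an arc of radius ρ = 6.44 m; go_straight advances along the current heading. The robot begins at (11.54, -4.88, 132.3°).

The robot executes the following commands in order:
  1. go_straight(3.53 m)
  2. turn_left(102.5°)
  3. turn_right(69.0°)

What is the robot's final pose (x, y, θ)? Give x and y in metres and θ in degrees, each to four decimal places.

set_pose: (x, y, θ) = (11.5400, -4.8800, 132.3000°), ρ = 6.44
go_straight(3.53): x += 3.53·cos θ, y += 3.53·sin θ → (9.1643, -2.2691, 132.3000°)
turn_left(102.5°): centre at ρ to the left, rotate +102.5° → (-0.8614, -2.8911, 234.8000°)
turn_right(69.0°): centre at ρ to the right, rotate −69.0° → (-7.7036, -5.4221, 165.8000°)

(-7.7036, -5.4221, 165.8000°)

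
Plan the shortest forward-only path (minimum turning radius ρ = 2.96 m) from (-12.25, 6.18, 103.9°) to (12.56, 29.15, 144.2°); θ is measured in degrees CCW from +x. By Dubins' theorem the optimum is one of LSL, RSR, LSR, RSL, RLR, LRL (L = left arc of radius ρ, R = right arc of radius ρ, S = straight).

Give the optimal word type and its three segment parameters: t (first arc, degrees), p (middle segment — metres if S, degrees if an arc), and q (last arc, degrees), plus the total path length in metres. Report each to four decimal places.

Let ψ = atan2(Δy, Δx) = atan2(22.97, 24.81) = 42.7946° be the start→goal bearing.
Normalize: d = |goal − start| / ρ = 33.810605/2.96 = 11.422502, α = (θ_start − ψ) mod 360° = 61.1054° = 1.066490 rad, β = (θ_goal − ψ) mod 360° = 101.4054° = 1.769857 rad.
Common terms: sin α = 0.875510, cos α = 0.483200, sin β = 0.980253, cos β = -0.197749, cos(α−β) = 0.762668, d² = 130.473544. Work in radians in the unit-radius frame; every candidate has L = ρ·(t + p + q).
LSL: p² = 2 + d² − 2cos(α−β) + 2d(sin α − sin β) = 128.555354; p = √p² = 11.338225; φ = atan2(cos β − cos α, d + sin α − sin β) = -0.060094 rad; t = (φ − α) mod 2π = 5.156602 rad, q = (β − φ) mod 2π = 1.829951 rad → L = 2.96·(5.156602 + 11.338225 + 1.829951) = 2.96·18.324778 = 54.241344 m
RSR: p² = 2 + d² − 2cos(α−β) + 2d(sin β − sin α) = 133.341060; p = √p² = 11.547340; φ = atan2(cos α − cos β, d − sin α + sin β) = 0.059004 rad; t = (α − φ) mod 2π = 1.007485 rad, q = (φ − β) mod 2π = 4.572332 rad → L = 2.96·(1.007485 + 11.547340 + 4.572332) = 2.96·17.127158 = 50.696386 m
LSR: p² = d² − 2 + 2cos(α−β) + 2d(sin α + sin β) = 172.393779; p = √p² = 13.129881; φ = atan2(−cos α − cos β, d + sin α + sin β) − atan2(−2, p) = 0.129668 rad; t = (φ − α) mod 2π = 5.346364 rad, q = (φ − β) mod 2π = 4.642996 rad → L = 2.96·(5.346364 + 13.129881 + 4.642996) = 2.96·23.119241 = 68.432952 m
RSL: p² = d² − 2 + 2cos(α−β) − 2d(sin α + sin β) = 87.603982; p = √p² = 9.359700; φ = atan2(cos α + cos β, d − sin α − sin β) − atan2(2, p) = -0.180687 rad; t = (α − φ) mod 2π = 1.247177 rad, q = (β − φ) mod 2π = 1.950545 rad → L = 2.96·(1.247177 + 9.359700 + 1.950545) = 2.96·12.557421 = 37.169967 m
RLR: c = (6 − d² + 2cos(α−β) + 2d(sin α − sin β))/8 = -15.667632, |c| > 1 → infeasible
LRL: c = (6 − d² + 2cos(α−β) − 2d(sin α − sin β))/8 = -15.069419, |c| > 1 → infeasible
Shortest: RSL with L = 37.169967 m ≈ 37.1700 m
Convert RSL to answer units (arcs ×180/π): t = 1.247177·180/π = 71.4580°, p = ρ·p = 2.96·9.359700 = 27.7047 m, q = 1.950545·180/π = 111.7580°, L = 37.1700 m.

RSL: t = 71.4580°, p = 27.7047 m, q = 111.7580°, L = 37.1700 m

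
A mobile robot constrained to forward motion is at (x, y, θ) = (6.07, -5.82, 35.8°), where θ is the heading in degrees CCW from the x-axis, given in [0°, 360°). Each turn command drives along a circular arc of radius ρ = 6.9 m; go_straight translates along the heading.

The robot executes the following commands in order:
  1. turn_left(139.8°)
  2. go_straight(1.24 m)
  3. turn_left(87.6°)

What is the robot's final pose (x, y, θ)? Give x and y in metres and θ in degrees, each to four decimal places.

(-6.0540, 0.6885, 263.2000°)

set_pose: (x, y, θ) = (6.0700, -5.8200, 35.8000°), ρ = 6.9
turn_left(139.8°): centre at ρ to the left, rotate +139.8° → (2.5632, 6.6560, 175.6000°)
go_straight(1.24): x += 1.24·cos θ, y += 1.24·sin θ → (1.3268, 6.7511, 175.6000°)
turn_left(87.6°): centre at ρ to the left, rotate +87.6° → (-6.0540, 0.6885, 263.2000°)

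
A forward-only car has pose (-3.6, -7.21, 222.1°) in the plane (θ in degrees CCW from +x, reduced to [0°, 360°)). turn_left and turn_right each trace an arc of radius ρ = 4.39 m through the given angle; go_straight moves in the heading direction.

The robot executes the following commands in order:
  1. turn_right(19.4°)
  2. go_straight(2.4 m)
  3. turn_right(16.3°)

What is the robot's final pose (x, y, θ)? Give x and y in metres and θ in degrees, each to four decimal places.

(-8.2679, -9.2415, 186.4000°)

set_pose: (x, y, θ) = (-3.6000, -7.2100, 222.1000°), ρ = 4.39
turn_right(19.4°): centre at ρ to the right, rotate −19.4° → (-4.8490, -8.0027, 202.7000°)
go_straight(2.4): x += 2.4·cos θ, y += 2.4·sin θ → (-7.0631, -8.9288, 202.7000°)
turn_right(16.3°): centre at ρ to the right, rotate −16.3° → (-8.2679, -9.2415, 186.4000°)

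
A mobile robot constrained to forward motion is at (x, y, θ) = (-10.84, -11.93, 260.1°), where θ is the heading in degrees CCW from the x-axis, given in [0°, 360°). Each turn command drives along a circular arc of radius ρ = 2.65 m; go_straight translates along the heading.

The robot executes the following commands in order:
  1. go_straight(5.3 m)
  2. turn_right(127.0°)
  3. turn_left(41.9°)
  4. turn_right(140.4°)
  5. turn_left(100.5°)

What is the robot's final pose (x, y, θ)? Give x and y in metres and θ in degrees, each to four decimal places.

set_pose: (x, y, θ) = (-10.8400, -11.9300, 260.1000°), ρ = 2.65
go_straight(5.3): x += 5.3·cos θ, y += 5.3·sin θ → (-11.7512, -17.1511, 260.1000°)
turn_right(127.0°): centre at ρ to the right, rotate −127.0° → (-16.2967, -18.5061, 133.1000°)
turn_left(41.9°): centre at ρ to the left, rotate +41.9° → (-18.0007, -17.6769, 175.0000°)
turn_right(140.4°): centre at ρ to the right, rotate −140.4° → (-19.2745, -12.8557, 34.6000°)
turn_left(100.5°): centre at ρ to the left, rotate +100.5° → (-18.9087, -8.7973, 135.1000°)

(-18.9087, -8.7973, 135.1000°)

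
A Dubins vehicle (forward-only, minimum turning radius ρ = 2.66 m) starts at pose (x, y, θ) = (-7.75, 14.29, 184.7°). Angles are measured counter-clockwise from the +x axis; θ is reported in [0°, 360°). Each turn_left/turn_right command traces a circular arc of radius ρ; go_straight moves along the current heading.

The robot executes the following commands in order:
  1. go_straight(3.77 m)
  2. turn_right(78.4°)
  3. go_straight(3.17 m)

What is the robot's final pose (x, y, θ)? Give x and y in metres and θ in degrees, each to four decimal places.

(-15.1681, 18.9282, 106.3000°)

set_pose: (x, y, θ) = (-7.7500, 14.2900, 184.7000°), ρ = 2.66
go_straight(3.77): x += 3.77·cos θ, y += 3.77·sin θ → (-11.5073, 13.9811, 184.7000°)
turn_right(78.4°): centre at ρ to the right, rotate −78.4° → (-14.2784, 15.8856, 106.3000°)
go_straight(3.17): x += 3.17·cos θ, y += 3.17·sin θ → (-15.1681, 18.9282, 106.3000°)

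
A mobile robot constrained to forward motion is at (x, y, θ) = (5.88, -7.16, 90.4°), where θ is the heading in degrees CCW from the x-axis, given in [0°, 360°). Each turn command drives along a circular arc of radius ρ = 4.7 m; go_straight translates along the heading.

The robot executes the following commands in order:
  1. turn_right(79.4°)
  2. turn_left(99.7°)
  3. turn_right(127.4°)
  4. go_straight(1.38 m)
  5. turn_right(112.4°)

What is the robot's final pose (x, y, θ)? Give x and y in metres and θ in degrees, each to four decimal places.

(22.5487, 2.0620, 230.9000°)

set_pose: (x, y, θ) = (5.8800, -7.1600, 90.4000°), ρ = 4.7
turn_right(79.4°): centre at ρ to the right, rotate −79.4° → (9.6831, -2.5135, 11.0000°)
turn_left(99.7°): centre at ρ to the left, rotate +99.7° → (13.1829, 3.7614, 110.7000°)
turn_right(127.4°): centre at ρ to the right, rotate −127.4° → (18.9300, 9.9245, -16.7000° ≡ 343.3000°)
go_straight(1.38): x += 1.38·cos θ, y += 1.38·sin θ → (20.2518, 9.5280, 343.3000°)
turn_right(112.4°): centre at ρ to the right, rotate −112.4° → (22.5487, 2.0620, 230.9000°)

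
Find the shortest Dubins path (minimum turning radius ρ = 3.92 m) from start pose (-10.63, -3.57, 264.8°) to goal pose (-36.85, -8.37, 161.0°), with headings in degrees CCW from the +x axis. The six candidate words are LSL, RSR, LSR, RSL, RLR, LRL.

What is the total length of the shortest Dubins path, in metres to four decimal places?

Let ψ = atan2(Δy, Δx) = atan2(-4.80, -26.22) = -169.6259° be the start→goal bearing.
Normalize: d = |goal − start| / ρ = 26.655739/3.92 = 6.799933, α = (θ_start − ψ) mod 360° = 74.4259° = 1.298978 rad, β = (θ_goal − ψ) mod 360° = 330.6259° = 5.770511 rad.
Common terms: sin α = 0.963284, cos α = 0.268484, sin β = -0.490509, cos β = 0.871436, cos(α−β) = -0.238533, d² = 46.239093. Work in radians in the unit-radius frame; every candidate has L = ρ·(t + p + q).
LSL: p² = 2 + d² − 2cos(α−β) + 2d(sin α − sin β) = 68.487557; p = √p² = 8.275721; φ = atan2(cos β − cos α, d + sin α − sin β) = 0.072923 rad; t = (φ − α) mod 2π = 5.057130 rad, q = (β − φ) mod 2π = 5.697589 rad → L = 3.92·(5.057130 + 8.275721 + 5.697589) = 3.92·19.030440 = 74.599324 m
RSR: p² = 2 + d² − 2cos(α−β) + 2d(sin β − sin α) = 28.944763; p = √p² = 5.380034; φ = atan2(cos α − cos β, d − sin α + sin β) = -0.112308 rad; t = (α − φ) mod 2π = 1.411286 rad, q = (φ − β) mod 2π = 0.400366 rad → L = 3.92·(1.411286 + 5.380034 + 0.400366) = 3.92·7.191685 = 28.191407 m
LSR: p² = d² − 2 + 2cos(α−β) + 2d(sin α + sin β) = 50.191703; p = √p² = 7.084610; φ = atan2(−cos α − cos β, d + sin α + sin β) − atan2(−2, p) = 0.119668 rad; t = (φ − α) mod 2π = 5.103875 rad, q = (φ − β) mod 2π = 0.632342 rad → L = 3.92·(5.103875 + 7.084610 + 0.632342) = 3.92·12.820827 = 50.257643 m
RSL: p² = d² − 2 + 2cos(α−β) − 2d(sin α + sin β) = 37.332349; p = √p² = 6.110020; φ = atan2(cos α + cos β, d − sin α − sin β) − atan2(2, p) = -0.138088 rad; t = (α − φ) mod 2π = 1.437066 rad, q = (β − φ) mod 2π = 5.908599 rad → L = 3.92·(1.437066 + 6.110020 + 5.908599) = 3.92·13.455686 = 52.746288 m
RLR: c = (6 − d² + 2cos(α−β) + 2d(sin α − sin β))/8 = -2.618095, |c| > 1 → infeasible
LRL: c = (6 − d² + 2cos(α−β) − 2d(sin α − sin β))/8 = -7.560945, |c| > 1 → infeasible
Shortest: RSR with L = 28.191407 m ≈ 28.1914 m

28.1914 m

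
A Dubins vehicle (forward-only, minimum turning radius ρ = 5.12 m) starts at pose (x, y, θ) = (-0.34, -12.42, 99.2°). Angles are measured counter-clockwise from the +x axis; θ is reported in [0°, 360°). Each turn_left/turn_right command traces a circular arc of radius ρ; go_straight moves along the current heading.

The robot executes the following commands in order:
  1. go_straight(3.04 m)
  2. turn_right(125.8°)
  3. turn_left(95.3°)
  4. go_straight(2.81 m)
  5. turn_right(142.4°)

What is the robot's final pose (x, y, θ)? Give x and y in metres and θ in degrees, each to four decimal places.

set_pose: (x, y, θ) = (-0.3400, -12.4200, 99.2000°), ρ = 5.12
go_straight(3.04): x += 3.04·cos θ, y += 3.04·sin θ → (-0.8260, -9.4191, 99.2000°)
turn_right(125.8°): centre at ρ to the right, rotate −125.8° → (6.5206, -4.0224, -26.6000° ≡ 333.4000°)
turn_left(95.3°): centre at ρ to the left, rotate +95.3° → (13.5834, -1.3042, 428.7000° ≡ 68.7000°)
go_straight(2.81): x += 2.81·cos θ, y += 2.81·sin θ → (14.6041, 1.3138, 68.7000°)
turn_right(142.4°): centre at ρ to the right, rotate −142.4° → (24.2886, 0.8910, -73.7000° ≡ 286.3000°)

(24.2886, 0.8910, 286.3000°)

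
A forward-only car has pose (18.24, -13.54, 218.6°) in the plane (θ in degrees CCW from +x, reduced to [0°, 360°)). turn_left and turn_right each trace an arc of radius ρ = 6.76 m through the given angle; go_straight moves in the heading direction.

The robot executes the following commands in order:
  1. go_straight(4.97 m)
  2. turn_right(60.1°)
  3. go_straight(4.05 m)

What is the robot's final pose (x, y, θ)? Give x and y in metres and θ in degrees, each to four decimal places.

(3.8927, -16.1629, 158.5000°)

set_pose: (x, y, θ) = (18.2400, -13.5400, 218.6000°), ρ = 6.76
go_straight(4.97): x += 4.97·cos θ, y += 4.97·sin θ → (14.3558, -16.6407, 218.6000°)
turn_right(60.1°): centre at ρ to the right, rotate −60.1° → (7.6609, -17.6472, 158.5000°)
go_straight(4.05): x += 4.05·cos θ, y += 4.05·sin θ → (3.8927, -16.1629, 158.5000°)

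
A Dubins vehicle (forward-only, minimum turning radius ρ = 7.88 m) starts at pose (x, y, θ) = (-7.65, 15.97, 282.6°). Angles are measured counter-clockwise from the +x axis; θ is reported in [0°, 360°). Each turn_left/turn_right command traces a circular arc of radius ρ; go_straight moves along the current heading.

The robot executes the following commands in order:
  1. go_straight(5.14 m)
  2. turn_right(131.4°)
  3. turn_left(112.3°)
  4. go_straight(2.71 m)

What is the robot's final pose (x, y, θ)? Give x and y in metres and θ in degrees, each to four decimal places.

(-29.9475, -6.3763, 263.5000°)

set_pose: (x, y, θ) = (-7.6500, 15.9700, 282.6000°), ρ = 7.88
go_straight(5.14): x += 5.14·cos θ, y += 5.14·sin θ → (-6.5287, 10.9538, 282.6000°)
turn_right(131.4°): centre at ρ to the right, rotate −131.4° → (-18.0152, 2.3295, 151.2000°)
turn_left(112.3°): centre at ρ to the left, rotate +112.3° → (-29.6408, -3.6837, 263.5000°)
go_straight(2.71): x += 2.71·cos θ, y += 2.71·sin θ → (-29.9475, -6.3763, 263.5000°)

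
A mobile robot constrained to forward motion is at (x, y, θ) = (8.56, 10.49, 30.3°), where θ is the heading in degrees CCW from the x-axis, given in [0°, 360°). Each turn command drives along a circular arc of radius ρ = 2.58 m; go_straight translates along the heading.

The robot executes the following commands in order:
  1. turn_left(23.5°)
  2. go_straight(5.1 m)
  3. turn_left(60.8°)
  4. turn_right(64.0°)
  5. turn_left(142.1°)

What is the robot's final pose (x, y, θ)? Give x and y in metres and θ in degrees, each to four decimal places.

set_pose: (x, y, θ) = (8.5600, 10.4900, 30.3000°), ρ = 2.58
turn_left(23.5°): centre at ρ to the left, rotate +23.5° → (9.3403, 11.1938, 53.8000°)
go_straight(5.1): x += 5.1·cos θ, y += 5.1·sin θ → (12.3524, 15.3093, 53.8000°)
turn_left(60.8°): centre at ρ to the left, rotate +60.8° → (12.6162, 17.9071, 114.6000°)
turn_right(64.0°): centre at ρ to the right, rotate −64.0° → (12.9684, 20.6187, 50.6000°)
turn_left(142.1°): centre at ρ to the left, rotate +142.1° → (10.4076, 24.7732, 192.7000°)

(10.4076, 24.7732, 192.7000°)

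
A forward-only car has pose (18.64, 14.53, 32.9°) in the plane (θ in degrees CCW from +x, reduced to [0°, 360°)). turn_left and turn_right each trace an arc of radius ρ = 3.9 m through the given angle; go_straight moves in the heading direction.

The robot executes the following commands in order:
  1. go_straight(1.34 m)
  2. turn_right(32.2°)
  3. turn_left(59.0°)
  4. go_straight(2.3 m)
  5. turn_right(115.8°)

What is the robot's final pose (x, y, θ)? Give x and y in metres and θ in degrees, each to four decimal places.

(32.9201, 20.0085, 303.9000°)

set_pose: (x, y, θ) = (18.6400, 14.5300, 32.9000°), ρ = 3.9
go_straight(1.34): x += 1.34·cos θ, y += 1.34·sin θ → (19.7651, 15.2579, 32.9000°)
turn_right(32.2°): centre at ρ to the right, rotate −32.2° → (21.8358, 15.8830, 0.7000°)
turn_left(59.0°): centre at ρ to the left, rotate +59.0° → (25.1554, 17.8151, 59.7000°)
go_straight(2.3): x += 2.3·cos θ, y += 2.3·sin θ → (26.3158, 19.8009, 59.7000°)
turn_right(115.8°): centre at ρ to the right, rotate −115.8° → (32.9201, 20.0085, -56.1000° ≡ 303.9000°)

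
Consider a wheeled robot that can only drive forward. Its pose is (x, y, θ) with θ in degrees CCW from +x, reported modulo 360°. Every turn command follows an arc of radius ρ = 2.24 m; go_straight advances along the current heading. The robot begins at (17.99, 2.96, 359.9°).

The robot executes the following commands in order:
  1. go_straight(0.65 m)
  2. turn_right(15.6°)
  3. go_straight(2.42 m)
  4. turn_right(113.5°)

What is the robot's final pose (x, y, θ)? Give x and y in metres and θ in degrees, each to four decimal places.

(22.7017, -1.3517, 230.8000°)

set_pose: (x, y, θ) = (17.9900, 2.9600, 359.9000°), ρ = 2.24
go_straight(0.65): x += 0.65·cos θ, y += 0.65·sin θ → (18.6400, 2.9589, 359.9000°)
turn_right(15.6°): centre at ρ to the right, rotate −15.6° → (19.2422, 2.8753, 344.3000°)
go_straight(2.42): x += 2.42·cos θ, y += 2.42·sin θ → (21.5719, 2.2204, 344.3000°)
turn_right(113.5°): centre at ρ to the right, rotate −113.5° → (22.7017, -1.3517, 230.8000°)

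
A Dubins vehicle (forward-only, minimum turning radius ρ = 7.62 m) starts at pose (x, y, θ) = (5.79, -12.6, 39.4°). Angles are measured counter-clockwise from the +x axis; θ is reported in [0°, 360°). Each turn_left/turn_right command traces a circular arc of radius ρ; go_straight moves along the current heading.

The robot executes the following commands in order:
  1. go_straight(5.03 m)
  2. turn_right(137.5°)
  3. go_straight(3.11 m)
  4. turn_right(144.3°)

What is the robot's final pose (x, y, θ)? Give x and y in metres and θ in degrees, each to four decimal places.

set_pose: (x, y, θ) = (5.7900, -12.6000, 39.4000°), ρ = 7.62
go_straight(5.03): x += 5.03·cos θ, y += 5.03·sin θ → (9.6768, -9.4073, 39.4000°)
turn_right(137.5°): centre at ρ to the right, rotate −137.5° → (22.0575, -16.3692, -98.1000° ≡ 261.9000°)
go_straight(3.11): x += 3.11·cos θ, y += 3.11·sin θ → (21.6193, -19.4482, 261.9000°)
turn_right(144.3°): centre at ρ to the right, rotate −144.3° → (7.3224, -21.9048, 117.6000°)

(7.3224, -21.9048, 117.6000°)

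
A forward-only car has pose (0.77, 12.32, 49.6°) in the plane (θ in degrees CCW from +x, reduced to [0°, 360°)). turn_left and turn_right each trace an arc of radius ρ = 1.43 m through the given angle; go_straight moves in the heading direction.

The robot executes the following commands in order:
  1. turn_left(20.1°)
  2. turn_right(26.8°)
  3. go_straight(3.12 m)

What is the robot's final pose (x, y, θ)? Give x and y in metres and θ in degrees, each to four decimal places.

set_pose: (x, y, θ) = (0.7700, 12.3200, 49.6000°), ρ = 1.43
turn_left(20.1°): centre at ρ to the left, rotate +20.1° → (1.0222, 12.7507, 69.7000°)
turn_right(26.8°): centre at ρ to the right, rotate −26.8° → (1.3899, 13.3021, 42.9000°)
go_straight(3.12): x += 3.12·cos θ, y += 3.12·sin θ → (3.6755, 15.4260, 42.9000°)

(3.6755, 15.4260, 42.9000°)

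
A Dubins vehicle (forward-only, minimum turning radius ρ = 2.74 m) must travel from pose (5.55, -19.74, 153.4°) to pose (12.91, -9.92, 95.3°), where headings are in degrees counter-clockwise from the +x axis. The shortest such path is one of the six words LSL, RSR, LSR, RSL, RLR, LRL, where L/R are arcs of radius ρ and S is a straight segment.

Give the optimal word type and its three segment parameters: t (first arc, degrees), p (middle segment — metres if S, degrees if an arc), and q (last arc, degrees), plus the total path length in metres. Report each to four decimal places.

Let ψ = atan2(Δy, Δx) = atan2(9.82, 7.36) = 53.1488° be the start→goal bearing.
Normalize: d = |goal − start| / ρ = 12.272001/2.74 = 4.478832, α = (θ_start − ψ) mod 360° = 100.2512° = 1.749714 rad, β = (θ_goal − ψ) mod 360° = 42.1512° = 0.735678 rad.
Common terms: sin α = 0.984037, cos α = -0.177965, sin β = 0.671090, cos β = 0.741376, cos(α−β) = 0.528438, d² = 20.059939. Work in radians in the unit-radius frame; every candidate has L = ρ·(t + p + q).
LSL: p² = 2 + d² − 2cos(α−β) + 2d(sin α − sin β) = 23.806339; p = √p² = 4.879174; φ = atan2(cos β − cos α, d + sin α − sin β) = 0.189554 rad; t = (φ − α) mod 2π = 4.723026 rad, q = (β − φ) mod 2π = 0.546123 rad → L = 2.74·(4.723026 + 4.879174 + 0.546123) = 2.74·10.148323 = 27.806405 m
RSR: p² = 2 + d² − 2cos(α−β) + 2d(sin β − sin α) = 18.199786; p = √p² = 4.266121; φ = atan2(cos α − cos β, d − sin α + sin β) = -0.217202 rad; t = (α − φ) mod 2π = 1.966916 rad, q = (φ − β) mod 2π = 5.330306 rad → L = 2.74·(1.966916 + 4.266121 + 5.330306) = 2.74·11.563342 = 31.683558 m
LSR: p² = d² − 2 + 2cos(α−β) + 2d(sin α + sin β) = 33.942885; p = √p² = 5.826052; φ = atan2(−cos α − cos β, d + sin α + sin β) − atan2(−2, p) = 0.239086 rad; t = (φ − α) mod 2π = 4.772558 rad, q = (φ − β) mod 2π = 5.786594 rad → L = 2.74·(4.772558 + 5.826052 + 5.786594) = 2.74·16.385204 = 44.895460 m
RSL: p² = d² − 2 + 2cos(α−β) − 2d(sin α + sin β) = 4.290747; p = √p² = 2.071412; φ = atan2(cos α + cos β, d − sin α − sin β) − atan2(2, p) = -0.570917 rad; t = (α − φ) mod 2π = 2.320631 rad, q = (β − φ) mod 2π = 1.306595 rad → L = 2.74·(2.320631 + 2.071412 + 1.306595) = 2.74·5.698638 = 15.614268 m
RLR: c = (6 − d² + 2cos(α−β) + 2d(sin α − sin β))/8 = -1.274973, |c| > 1 → infeasible
LRL: c = (6 − d² + 2cos(α−β) − 2d(sin α − sin β))/8 = -1.975792, |c| > 1 → infeasible
Shortest: RSL with L = 15.614268 m ≈ 15.6143 m
Convert RSL to answer units (arcs ×180/π): t = 2.320631·180/π = 132.9624°, p = ρ·p = 2.74·2.071412 = 5.6757 m, q = 1.306595·180/π = 74.8624°, L = 15.6143 m.

RSL: t = 132.9624°, p = 5.6757 m, q = 74.8624°, L = 15.6143 m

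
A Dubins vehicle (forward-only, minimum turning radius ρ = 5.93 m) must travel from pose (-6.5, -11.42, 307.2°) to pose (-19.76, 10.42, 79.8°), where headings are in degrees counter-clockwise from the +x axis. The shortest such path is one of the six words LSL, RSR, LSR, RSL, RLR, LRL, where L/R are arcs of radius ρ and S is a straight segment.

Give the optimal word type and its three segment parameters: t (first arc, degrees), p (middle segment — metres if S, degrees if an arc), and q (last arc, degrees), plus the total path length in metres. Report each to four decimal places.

LSR: t = 212.2965°, p = 17.4038 m, q = 79.6965°, L = 47.6245 m

Let ψ = atan2(Δy, Δx) = atan2(21.84, -13.26) = 121.2637° be the start→goal bearing.
Normalize: d = |goal − start| / ρ = 25.550209/5.93 = 4.308636, α = (θ_start − ψ) mod 360° = 185.9363° = 3.245200 rad, β = (θ_goal − ψ) mod 360° = 318.5363° = 5.559507 rad.
Common terms: sin α = -0.103422, cos α = -0.994638, sin β = -0.662146, cos β = 0.749375, cos(α−β) = -0.676876, d² = 18.564341. Work in radians in the unit-radius frame; every candidate has L = ρ·(t + p + q).
LSL: p² = 2 + d² − 2cos(α−β) + 2d(sin α − sin β) = 26.732766; p = √p² = 5.170374; φ = atan2(cos β − cos α, d + sin α − sin β) = 0.344057 rad; t = (φ − α) mod 2π = 3.382042 rad, q = (β − φ) mod 2π = 5.215450 rad → L = 5.93·(3.382042 + 5.170374 + 5.215450) = 5.93·13.767866 = 81.643444 m
RSR: p² = 2 + d² − 2cos(α−β) + 2d(sin β − sin α) = 17.103420; p = √p² = 4.135628; φ = atan2(cos α − cos β, d − sin α + sin β) = -0.435324 rad; t = (α − φ) mod 2π = 3.680524 rad, q = (φ − β) mod 2π = 0.288354 rad → L = 5.93·(3.680524 + 4.135628 + 0.288354) = 5.93·8.104507 = 48.059725 m
LSR: p² = d² − 2 + 2cos(α−β) + 2d(sin α + sin β) = 8.613482; p = √p² = 2.934873; φ = atan2(−cos α − cos β, d + sin α + sin β) − atan2(−2, p) = 0.667288 rad; t = (φ − α) mod 2π = 3.705273 rad, q = (φ − β) mod 2π = 1.390966 rad → L = 5.93·(3.705273 + 2.934873 + 1.390966) = 5.93·8.031112 = 47.624497 m
RSL: p² = d² − 2 + 2cos(α−β) − 2d(sin α + sin β) = 21.807696; p = √p² = 4.669871; φ = atan2(cos α + cos β, d − sin α − sin β) − atan2(2, p) = -0.452941 rad; t = (α − φ) mod 2π = 3.698141 rad, q = (β − φ) mod 2π = 6.012448 rad → L = 5.93·(3.698141 + 4.669871 + 6.012448) = 5.93·14.380460 = 85.276126 m
RLR: c = (6 − d² + 2cos(α−β) + 2d(sin α − sin β))/8 = -1.137927, |c| > 1 → infeasible
LRL: c = (6 − d² + 2cos(α−β) − 2d(sin α − sin β))/8 = -2.341596, |c| > 1 → infeasible
Shortest: LSR with L = 47.624497 m ≈ 47.6245 m
Convert LSR to answer units (arcs ×180/π): t = 3.705273·180/π = 212.2965°, p = ρ·p = 5.93·2.934873 = 17.4038 m, q = 1.390966·180/π = 79.6965°, L = 47.6245 m.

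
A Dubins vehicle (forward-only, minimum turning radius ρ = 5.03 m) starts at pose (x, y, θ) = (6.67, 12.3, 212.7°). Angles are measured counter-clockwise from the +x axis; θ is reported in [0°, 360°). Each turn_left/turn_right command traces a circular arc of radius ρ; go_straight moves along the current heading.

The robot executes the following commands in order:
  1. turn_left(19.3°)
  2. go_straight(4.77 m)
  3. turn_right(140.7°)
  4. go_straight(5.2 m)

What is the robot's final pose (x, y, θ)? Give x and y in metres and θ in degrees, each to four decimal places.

(-6.6234, 15.5865, 91.3000°)

set_pose: (x, y, θ) = (6.6700, 12.3000, 212.7000°), ρ = 5.03
turn_left(19.3°): centre at ρ to the left, rotate +19.3° → (5.4237, 11.1640, 232.0000°)
go_straight(4.77): x += 4.77·cos θ, y += 4.77·sin θ → (2.4870, 7.4052, 232.0000°)
turn_right(140.7°): centre at ρ to the right, rotate −140.7° → (-6.5054, 10.3878, 91.3000°)
go_straight(5.2): x += 5.2·cos θ, y += 5.2·sin θ → (-6.6234, 15.5865, 91.3000°)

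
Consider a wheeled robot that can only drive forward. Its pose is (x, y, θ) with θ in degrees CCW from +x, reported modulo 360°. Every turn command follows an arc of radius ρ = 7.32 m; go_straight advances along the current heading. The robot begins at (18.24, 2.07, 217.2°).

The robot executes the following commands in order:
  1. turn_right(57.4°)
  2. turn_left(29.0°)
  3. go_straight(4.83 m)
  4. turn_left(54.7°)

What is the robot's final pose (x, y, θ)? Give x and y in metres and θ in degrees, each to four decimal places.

(-2.5649, -3.3117, 243.5000°)

set_pose: (x, y, θ) = (18.2400, 2.0700, 217.2000°), ρ = 7.32
turn_right(57.4°): centre at ρ to the right, rotate −57.4° → (11.2868, 1.0308, 159.8000°)
turn_left(29.0°): centre at ρ to the left, rotate +29.0° → (7.6393, 1.3949, 188.8000°)
go_straight(4.83): x += 4.83·cos θ, y += 4.83·sin θ → (2.8662, 0.6560, 188.8000°)
turn_left(54.7°): centre at ρ to the left, rotate +54.7° → (-2.5649, -3.3117, 243.5000°)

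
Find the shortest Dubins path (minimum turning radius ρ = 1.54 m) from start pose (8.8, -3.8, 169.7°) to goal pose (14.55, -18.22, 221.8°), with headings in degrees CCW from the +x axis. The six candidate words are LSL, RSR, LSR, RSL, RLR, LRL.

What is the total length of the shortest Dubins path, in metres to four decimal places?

Let ψ = atan2(Δy, Δx) = atan2(-14.42, 5.75) = -68.2603° be the start→goal bearing.
Normalize: d = |goal − start| / ρ = 15.524139/1.54 = 10.080610, α = (θ_start − ψ) mod 360° = 237.9603° = 4.153190 rad, β = (θ_goal − ψ) mod 360° = 290.0603° = 5.062507 rad.
Common terms: sin α = -0.847680, cos α = -0.530507, sin β = -0.939332, cos β = 0.343008, cos(α−β) = 0.614285, d² = 101.618696. Work in radians in the unit-radius frame; every candidate has L = ρ·(t + p + q).
LSL: p² = 2 + d² − 2cos(α−β) + 2d(sin α − sin β) = 104.237939; p = √p² = 10.209698; φ = atan2(cos β − cos α, d + sin α − sin β) = 0.085662 rad; t = (φ − α) mod 2π = 2.215657 rad, q = (β − φ) mod 2π = 4.976845 rad → L = 1.54·(2.215657 + 10.209698 + 4.976845) = 1.54·17.402200 = 26.799388 m
RSR: p² = 2 + d² − 2cos(α−β) + 2d(sin β − sin α) = 100.542313; p = √p² = 10.027079; φ = atan2(cos α − cos β, d − sin α + sin β) = -0.087226 rad; t = (α − φ) mod 2π = 4.240416 rad, q = (φ − β) mod 2π = 1.133452 rad → L = 1.54·(4.240416 + 10.027079 + 1.133452) = 1.54·15.400948 = 23.717460 m
LSR: p² = d² − 2 + 2cos(α−β) + 2d(sin α + sin β) = 64.818909; p = √p² = 8.051019; φ = atan2(−cos α − cos β, d + sin α + sin β) − atan2(−2, p) = 0.266091 rad; t = (φ − α) mod 2π = 2.396086 rad, q = (φ − β) mod 2π = 1.486769 rad → L = 1.54·(2.396086 + 8.051019 + 1.486769) = 1.54·11.933874 = 18.378167 m
RSL: p² = d² − 2 + 2cos(α−β) − 2d(sin α + sin β) = 136.875624; p = √p² = 11.699386; φ = atan2(cos α + cos β, d − sin α − sin β) − atan2(2, p) = -0.185110 rad; t = (α − φ) mod 2π = 4.338301 rad, q = (β − φ) mod 2π = 5.247617 rad → L = 1.54·(4.338301 + 11.699386 + 5.247617) = 1.54·21.285303 = 32.779367 m
RLR: c = (6 − d² + 2cos(α−β) + 2d(sin α − sin β))/8 = -11.567789, |c| > 1 → infeasible
LRL: c = (6 − d² + 2cos(α−β) − 2d(sin α − sin β))/8 = -12.029742, |c| > 1 → infeasible
Shortest: LSR with L = 18.378167 m ≈ 18.3782 m

18.3782 m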